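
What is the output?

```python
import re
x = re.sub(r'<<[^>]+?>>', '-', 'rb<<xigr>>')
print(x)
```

Matches: at [2:10] → '<<xigr>>'.
`sub` substitutes '-' at each match site.

rb-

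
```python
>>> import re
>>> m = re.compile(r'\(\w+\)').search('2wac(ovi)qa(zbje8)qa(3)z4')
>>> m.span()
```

(4, 9)

`re.search` tries every starting position until one works.
The match spans [4:9] → '(ovi)'.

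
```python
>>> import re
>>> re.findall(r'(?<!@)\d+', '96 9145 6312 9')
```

The negative lookaround is zero-width — it rules out positions where the adjacent text would match, without consuming anything.
With no groups in the pattern, `findall` gives back each whole match — 4 here.

['96', '9145', '6312', '9']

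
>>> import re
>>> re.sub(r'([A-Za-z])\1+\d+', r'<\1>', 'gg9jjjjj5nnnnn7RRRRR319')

'<g><j><n><R>'

A backreference is literal: `\1` must see the identical characters the first group matched.
Matches: at [0:3] → 'gg9'; at [3:9] → 'jjjjj5'; at [9:15] → 'nnnnn7'; at [15:23] → 'RRRRR319'.
`\1` in the replacement pulls in group 1's text for each match.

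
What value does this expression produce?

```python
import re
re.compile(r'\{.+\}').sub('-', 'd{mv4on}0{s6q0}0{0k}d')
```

'd-d'

`sub` substitutes '-' at each match site.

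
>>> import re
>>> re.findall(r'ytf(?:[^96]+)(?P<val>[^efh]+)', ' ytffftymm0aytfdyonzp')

['p']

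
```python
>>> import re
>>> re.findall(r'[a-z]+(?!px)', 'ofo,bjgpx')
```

The negative lookahead/lookbehind blocks any match where the forbidden context is present.
Matches: at [0:3] → 'ofo'; at [4:9] → 'bjgpx'.
No capturing groups, so `findall` returns the 2 full match strings.

['ofo', 'bjgpx']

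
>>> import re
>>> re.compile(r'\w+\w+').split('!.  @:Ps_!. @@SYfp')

['!.  @:', '!. @@', '']

The pattern matches one or more of a word character; then one or more of a word character.
`split` removes every match and returns the 3 fragments in between.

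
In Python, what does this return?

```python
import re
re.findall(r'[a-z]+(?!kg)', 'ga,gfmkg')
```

['ga', 'gfmkg']

A negative assertion filters positions out without eating any characters.
Matches: at [0:2] → 'ga'; at [3:8] → 'gfmkg'.
Since nothing is captured, `findall` lists the 2 matched substrings directly.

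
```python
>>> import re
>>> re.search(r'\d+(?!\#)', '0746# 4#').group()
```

A negative assertion filters positions out without eating any characters.
`re.search` tries every starting position until one works.
The match spans [0:3] → '074'.

'074'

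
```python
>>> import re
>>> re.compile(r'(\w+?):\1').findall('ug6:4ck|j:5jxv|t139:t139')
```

['t139']

The backreference `\1` re-matches whatever the first group consumed, character for character.
Walking the string: at [15:24] match 't139:t139', group 1 = 't139'.
One capturing group, so `findall` returns just the captured substring from the one match — 1 in all.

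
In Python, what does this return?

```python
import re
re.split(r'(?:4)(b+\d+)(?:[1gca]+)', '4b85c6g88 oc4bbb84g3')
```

['', 'b85', '6g88 oc', 'bbb84', '3']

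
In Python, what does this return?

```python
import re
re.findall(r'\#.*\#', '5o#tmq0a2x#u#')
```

Since nothing is captured, `findall` lists the 1 matched substring directly.

['#tmq0a2x#u#']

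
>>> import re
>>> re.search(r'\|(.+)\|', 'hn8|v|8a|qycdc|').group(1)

`search` walks the string left to right and returns the first match it finds.
The match spans [3:15] → '|v|8a|qycdc|'.
Captured: group 1 = 'v|8a|qycdc'.

'v|8a|qycdc'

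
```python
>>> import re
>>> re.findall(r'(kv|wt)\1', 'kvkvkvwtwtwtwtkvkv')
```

After group 1 captures some text, `\1` only succeeds where that same text appears again.
`findall` collects group 1 from each match (4 total).

['kv', 'wt', 'wt', 'kv']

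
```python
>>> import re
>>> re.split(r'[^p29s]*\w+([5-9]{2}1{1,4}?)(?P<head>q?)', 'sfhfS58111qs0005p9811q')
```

['', '981', '', '1q']

Pattern: zero or more of any character except [p29s], then one or more of a word character; then exactly 2 of a character in [5-9], then 1 to 4 of the literal '1' (lazy) (captured); then optionally a literal 'q' (captured as 'head').
A non-greedy quantifier consumes as few characters as it can — just enough that the remainder of the pattern still matches from where it stops; whatever follows it matches normally.
Matches to split on: at [0:20] → 'sfhfS58111qs0005p981'.
`re.split` interleaves the captured-group text with the surrounding fragments.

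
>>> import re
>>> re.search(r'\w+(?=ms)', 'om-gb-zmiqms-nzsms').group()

The lookaround is zero-width — it requires the adjacent text to match without consuming it, so the asserted text isn't part of the match.
`re.search` tries every starting position until one works.
The match spans [6:10] → 'zmiq'.

'zmiq'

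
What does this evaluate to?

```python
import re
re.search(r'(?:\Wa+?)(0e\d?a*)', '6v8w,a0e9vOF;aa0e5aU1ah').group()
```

The pattern matches a non-word character, then one or more of a literal 'a' (lazy) (non-capturing group); then the literal '0e', then optionally a digit, then zero or more of a literal 'a' (captured).
The match spans [4:9] → ',a0e9'.

',a0e9'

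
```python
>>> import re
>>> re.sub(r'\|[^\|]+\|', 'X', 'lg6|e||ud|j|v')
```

Matches: at [3:6] → '|e|'; at [6:10] → '|ud|'.
Every occurrence is swapped for 'X'.

'lg6XXj|v'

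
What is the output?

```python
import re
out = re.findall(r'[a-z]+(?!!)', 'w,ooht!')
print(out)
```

['w', 'ooh']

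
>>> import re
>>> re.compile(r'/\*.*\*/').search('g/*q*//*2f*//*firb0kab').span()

(1, 12)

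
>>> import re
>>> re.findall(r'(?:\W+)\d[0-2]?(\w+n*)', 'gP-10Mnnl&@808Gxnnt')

['Mnnl', '8Gxnnt']

`findall` collects group 1 from each match (2 total).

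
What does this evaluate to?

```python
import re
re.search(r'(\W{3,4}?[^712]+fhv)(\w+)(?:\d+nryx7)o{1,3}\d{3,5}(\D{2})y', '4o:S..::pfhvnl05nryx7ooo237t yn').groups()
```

The match spans [4:30] → '..::pfhvnl05nryx7ooo237t y'.
Captured: group 1 = '..::pfhv', group 2 = 'nl0', group 3 = 't '.

('..::pfhv', 'nl0', 't ')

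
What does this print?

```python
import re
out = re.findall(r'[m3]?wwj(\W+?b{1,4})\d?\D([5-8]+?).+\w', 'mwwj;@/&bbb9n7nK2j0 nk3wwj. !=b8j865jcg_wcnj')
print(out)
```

[(';@/&bbb', '7')]

The pattern matches optionally one of [m3], then the literal 'ww', then the literal 'j'; then one or more of a non-word character (lazy), then 1 to 4 of a literal 'b' (captured); then optionally a digit, then a non-digit; then one or more of a character in [5-8] (lazy) (captured); then one or more of any character, then a word character.
Walking the string: at [0:44] match 'mwwj;@/&bbb9n7nK2j0 nk3wwj. !=b8j865jcg_wcnj', groups = (';@/&bbb', '7').
`findall` packs the 2 group values into a tuple for every match.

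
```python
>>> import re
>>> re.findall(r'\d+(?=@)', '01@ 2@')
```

['01', '2']

Lookahead/lookbehind check context without consuming it, so the matched span excludes the asserted characters.
Scanning left to right: at [0:2] → '01'; at [4:5] → '2'.
`findall` yields the raw match text (2 of them) because the pattern has no groups.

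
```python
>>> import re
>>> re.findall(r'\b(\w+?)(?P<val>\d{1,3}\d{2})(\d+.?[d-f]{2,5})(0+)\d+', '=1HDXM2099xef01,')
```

[('1HDXM', '209', '9xef', '0')]

This matches a word boundary (`\b`, zero-width); then one or more of a word character (lazy) (captured); then 1 to 3 of a digit, then exactly 2 of a digit (captured as 'val'); then one or more of a digit, then optionally any character, then 2 to 5 of a character in [d-f] (captured); then one or more of a literal '0' (captured); then one or more of a digit.
Matches: at [1:15] match '1HDXM2099xef01', groups = ('1HDXM', '209', '9xef', '0').
Multiple groups make `findall` return tuples — one 4-tuple for the one match.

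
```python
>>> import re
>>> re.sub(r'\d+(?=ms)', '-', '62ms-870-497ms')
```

The `(?=…)`/`(?<=…)` assertion just peeks at neighbouring text; it doesn't advance the match position.
Every occurrence is swapped for '-'.

'-ms-870--ms'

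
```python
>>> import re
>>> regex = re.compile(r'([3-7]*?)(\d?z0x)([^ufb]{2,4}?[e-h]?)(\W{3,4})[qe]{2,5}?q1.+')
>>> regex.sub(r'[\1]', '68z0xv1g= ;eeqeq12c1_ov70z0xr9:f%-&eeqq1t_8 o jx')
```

The pattern matches zero or more of a character in [3-7] (lazy) (captured); then optionally a digit, then the literal 'z0x' (captured); then 2 to 4 of any character except [ufb] (lazy), then optionally a character in [e-h] (captured); then 3 to 4 of a non-word character (captured); then 2 to 5 of one of [qe] (lazy), then the literal 'q1', then one or more of any character.
Matches: at [0:48] → '68z0xv1g= ;eeqeq12c1_ov70z0xr9:f%-&eeqq1t_8 o jx'.
The replacement refers to a captured group, so each match is rewritten using its own captured text.

'[6]'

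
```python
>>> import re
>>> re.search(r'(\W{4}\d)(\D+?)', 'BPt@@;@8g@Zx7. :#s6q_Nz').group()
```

'@@;@8g'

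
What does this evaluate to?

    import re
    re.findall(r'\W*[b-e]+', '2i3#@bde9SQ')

['#@bde']

This matches zero or more of a non-word character; then one or more of a character in [b-e].
Matches: at [3:8] → '#@bde'.
`findall` yields the raw match text (1 of them) because the pattern has no groups.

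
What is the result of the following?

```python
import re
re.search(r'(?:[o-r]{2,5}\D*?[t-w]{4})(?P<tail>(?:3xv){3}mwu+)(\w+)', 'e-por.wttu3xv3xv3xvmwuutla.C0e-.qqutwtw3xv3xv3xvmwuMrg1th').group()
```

'por.wttu3xv3xv3xvmwuutla'

Pattern: 2 to 5 of a character in [o-r], then zero or more of a non-digit (lazy), then exactly 4 of a character in [t-w] (non-capturing group); then the literal '3xv' repeated 3 times, then the literal 'mw', then one or more of a literal 'u' (captured as 'tail'); then one or more of a word character (captured).
`search` walks the string left to right and returns the first match it finds.
The match spans [2:26] → 'por.wttu3xv3xv3xvmwuutla'.
Captured: group 1 = '3xv3xv3xvmwuu', group 2 = 'tla'.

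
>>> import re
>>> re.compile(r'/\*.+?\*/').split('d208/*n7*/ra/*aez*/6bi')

With the lazy modifier that quantifier settles for the fewest repetitions that let the rest of the pattern succeed (the atoms after it are unaffected and can still be greedy).
Splitting on the pattern gives 3 pieces.

['d208', 'ra', '6bi']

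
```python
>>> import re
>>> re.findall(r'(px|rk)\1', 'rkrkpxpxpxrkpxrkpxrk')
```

The backreference `\1` re-matches whatever the first group consumed, character for character.
Scanning left to right: at [0:4] match 'rkrk', group 1 = 'rk'; at [4:8] match 'pxpx', group 1 = 'px'.
With a single group, `findall` returns only what that group captured — 2 items.

['rk', 'px']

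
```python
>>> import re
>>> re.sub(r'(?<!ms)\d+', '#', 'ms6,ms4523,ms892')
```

`(?!…)`/`(?<!…)` only lets a position through if the neighbouring text does NOT match; no characters are consumed.
Every occurrence is swapped for '#'.

'ms6,ms4#,ms8#'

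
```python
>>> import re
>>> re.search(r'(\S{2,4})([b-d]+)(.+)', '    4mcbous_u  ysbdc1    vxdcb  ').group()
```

'4mcbous_u  ysbdc1    vxdcb  '

Pattern: 2 to 4 of a non-whitespace character (captured); then one or more of a character in [b-d] (captured); then one or more of any character (captured).
The match spans [4:32] → '4mcbous_u  ysbdc1    vxdcb  '.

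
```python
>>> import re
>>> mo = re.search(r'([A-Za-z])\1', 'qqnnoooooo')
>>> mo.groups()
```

`\1` is not a pattern — it's the concrete string captured by group 1, re-applied verbatim.
Unlike `match`, `search` isn't anchored — it looks for the pattern anywhere in the string.
The match spans [0:2] → 'qq'.
Captured: group 1 = 'q'.

('q',)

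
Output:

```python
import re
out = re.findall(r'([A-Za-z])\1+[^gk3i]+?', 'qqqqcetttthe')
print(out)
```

`\1` has to match the exact text group 1 already captured.
One capturing group, so `findall` returns just the captured substring from each match — 2 in all.

['q', 't']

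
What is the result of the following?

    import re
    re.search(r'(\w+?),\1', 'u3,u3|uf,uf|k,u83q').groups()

('u3',)

`\1` is not a pattern — it's the concrete string captured by group 1, re-applied verbatim.
`re.search` tries every starting position until one works.
The match spans [0:5] → 'u3,u3'.
Captured: group 1 = 'u3'.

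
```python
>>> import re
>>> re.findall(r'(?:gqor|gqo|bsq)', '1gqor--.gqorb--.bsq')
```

['gqor', 'gqor', 'bsq']

Alternation tries branches left to right and keeps the first one that lets the overall match succeed at that position.
Scanning left to right: at [1:5] → 'gqor'; at [8:12] → 'gqor'; at [16:19] → 'bsq'.
Since nothing is captured, `findall` lists the 3 matched substrings directly.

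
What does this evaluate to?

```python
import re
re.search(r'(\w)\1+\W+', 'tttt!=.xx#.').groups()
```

('t',)

The backreference `\1` re-matches whatever the first group consumed, character for character.
`re.search` tries every starting position until one works.
The match spans [0:7] → 'tttt!=.'.
Captured: group 1 = 't'.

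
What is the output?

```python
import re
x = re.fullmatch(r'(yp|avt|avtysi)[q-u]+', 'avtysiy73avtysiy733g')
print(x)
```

None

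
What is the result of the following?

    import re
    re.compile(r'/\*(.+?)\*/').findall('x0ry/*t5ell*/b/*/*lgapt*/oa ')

Because there's exactly one group, `findall` drops the full match and keeps group 1 from each hit.

['t5ell', '/*lgapt']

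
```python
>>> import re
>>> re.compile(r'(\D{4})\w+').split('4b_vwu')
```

Because the pattern has a capturing group, `split` also inserts each captured text between the pieces.

['4', 'b_vw', '']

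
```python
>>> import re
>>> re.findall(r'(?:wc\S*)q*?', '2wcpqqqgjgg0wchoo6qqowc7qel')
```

['wcpqqqgjgg0wchoo6qqowc7qel']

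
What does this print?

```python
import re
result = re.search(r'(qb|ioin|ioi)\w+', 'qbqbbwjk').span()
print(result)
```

`re.search` tries every starting position until one works.
The match spans [0:8] → 'qbqbbwjk'.
Captured: group 1 = 'qb'.

(0, 8)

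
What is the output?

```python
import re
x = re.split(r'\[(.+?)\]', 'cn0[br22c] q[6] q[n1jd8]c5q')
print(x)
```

Matches to split on: at [3:10] → '[br22c]'; at [12:15] → '[6]'; at [17:24] → '[n1jd8]'.
With a capturing group present, the delimiter's captured portion is kept in the result list.

['cn0', 'br22c', ' q', '6', ' q', 'n1jd8', 'c5q']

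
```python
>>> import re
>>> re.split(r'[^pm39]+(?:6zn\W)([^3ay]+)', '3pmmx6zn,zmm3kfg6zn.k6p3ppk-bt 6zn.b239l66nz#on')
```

['3pmm', 'zmm', '3', 'k6p', '3pp', 'b2', '39l66nz#on']

The pattern matches one or more of any character except [pm39]; then the literal '6zn', then a non-word character (non-capturing group); then one or more of any character except [3ay] (captured).
Matches to split on: at [4:12] → 'x6zn,zmm'; at [13:23] → 'kfg6zn.k6p'; at [26:37] → 'k-bt 6zn.b2'.
The group in the pattern means `split` returns the separators' captures alongside the pieces.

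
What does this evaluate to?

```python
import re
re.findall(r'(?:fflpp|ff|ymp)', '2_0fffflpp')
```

The regex engine tests alternatives in the order written; an earlier branch that matches wins even if a later one would match more.
With no groups in the pattern, `findall` gives back each whole match — 2 here.

['ff', 'fflpp']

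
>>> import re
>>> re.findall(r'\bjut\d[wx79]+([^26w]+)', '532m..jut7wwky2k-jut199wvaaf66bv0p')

The pattern matches a word boundary (`\b`, zero-width); then the literal 'jut', then a digit, then one or more of one of [wx79]; then one or more of any character except [26w] (captured).
`findall` collects group 1 from each match (2 total).

['ky', 'vaaf']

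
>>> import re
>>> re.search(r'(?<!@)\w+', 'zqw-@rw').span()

(0, 3)

The negative lookaround is zero-width — it rules out positions where the adjacent text would match, without consuming anything.
`re.search` scans for the first position where the pattern succeeds.
The match spans [0:3] → 'zqw'.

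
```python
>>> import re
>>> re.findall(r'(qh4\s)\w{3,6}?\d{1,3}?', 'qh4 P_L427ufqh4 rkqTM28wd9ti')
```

['qh4 ', 'qh4 ']

This matches the literal 'qh4', then whitespace (captured); then 3 to 6 of a word character (lazy), then 1 to 3 of a digit (lazy).
`findall` collects group 1 from each match (2 total).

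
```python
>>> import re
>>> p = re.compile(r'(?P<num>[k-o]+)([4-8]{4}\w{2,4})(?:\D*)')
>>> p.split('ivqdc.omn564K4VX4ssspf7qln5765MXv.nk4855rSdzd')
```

['ivqdc.omn564K4VX4ssspf7q', 'ln', '5765MXv', '4855rSdzd']

This matches one or more of a character in [k-o] (captured as 'num'); then exactly 4 of a character in [4-8], then 2 to 4 of a word character (captured); then zero or more of a non-digit (non-capturing group).
Because the pattern has a capturing group, `split` also inserts each captured text between the pieces.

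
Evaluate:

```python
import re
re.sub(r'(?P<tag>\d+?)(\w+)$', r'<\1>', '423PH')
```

'<4>'

Pattern: one or more of a digit (lazy) (captured as 'tag'); then one or more of a word character (captured); then anchored at the end.
With the lazy modifier that quantifier settles for the fewest repetitions that let the rest of the pattern succeed (the atoms after it are unaffected and can still be greedy).
Matches: at [0:5] → '423PH'.
Each match is replaced using the text its own group 1 captured.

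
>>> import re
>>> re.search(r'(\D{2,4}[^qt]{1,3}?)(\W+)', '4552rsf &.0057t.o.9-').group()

'rsf &.'

This matches 2 to 4 of a non-digit, then 1 to 3 of any character except [qt] (lazy) (captured); then one or more of a non-word character (captured).
The match spans [4:10] → 'rsf &.'.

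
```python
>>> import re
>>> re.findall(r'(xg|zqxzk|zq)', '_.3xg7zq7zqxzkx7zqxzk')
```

['xg', 'zq', 'zqxzk', 'zqxzk']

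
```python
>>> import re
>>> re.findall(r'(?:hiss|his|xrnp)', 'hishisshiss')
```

['his', 'hiss', 'hiss']

Alternation tries branches left to right and keeps the first one that lets the overall match succeed at that position.
Scanning left to right: at [0:3] → 'his'; at [3:7] → 'hiss'; at [7:11] → 'hiss'.
Since nothing is captured, `findall` lists the 3 matched substrings directly.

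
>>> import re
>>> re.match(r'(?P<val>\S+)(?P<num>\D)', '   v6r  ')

The pattern matches one or more of a non-whitespace character (captured as 'val'); then a non-digit (captured as 'num').
`re.match` only tries the pattern at the start of the string.
Here position 0 doesn't satisfy it, so the call returns None.

None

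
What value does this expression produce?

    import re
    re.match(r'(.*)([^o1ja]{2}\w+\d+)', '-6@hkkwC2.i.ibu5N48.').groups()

The match spans [0:19] → '-6@hkkwC2.i.ibu5N48'.
Captured: group 1 = '-6@hkkwC2.i.ibu', group 2 = '5N48'.

('-6@hkkwC2.i.ibu', '5N48')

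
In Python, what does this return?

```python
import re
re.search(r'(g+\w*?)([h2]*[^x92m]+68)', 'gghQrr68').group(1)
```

'gg'

The pattern matches one or more of a literal 'g', then zero or more of a word character (lazy) (captured); then zero or more of one of [h2], then one or more of any character except [x92m], then the literal '68' (captured).
Unlike `match`, `search` isn't anchored — it looks for the pattern anywhere in the string.
The match spans [0:8] → 'gghQrr68'.
Captured: group 1 = 'gg', group 2 = 'hQrr68'.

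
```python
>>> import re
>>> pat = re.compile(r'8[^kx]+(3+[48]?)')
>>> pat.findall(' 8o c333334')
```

['34']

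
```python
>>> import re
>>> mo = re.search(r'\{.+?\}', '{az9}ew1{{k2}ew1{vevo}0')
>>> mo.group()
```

The `?` after the quantifier makes it lazy — it takes as little as possible before letting the rest of the pattern try.
`search` walks the string left to right and returns the first match it finds.
The match spans [0:5] → '{az9}'.

'{az9}'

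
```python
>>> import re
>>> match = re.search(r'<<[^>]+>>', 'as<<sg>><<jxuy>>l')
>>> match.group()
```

'<<sg>>'

`search` walks the string left to right and returns the first match it finds.
The match spans [2:8] → '<<sg>>'.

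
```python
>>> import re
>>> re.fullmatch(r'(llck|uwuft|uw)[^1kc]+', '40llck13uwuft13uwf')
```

`re.fullmatch` is like wrapping the pattern in `^…$` (in single-line mode).
Here there's no way to consume every character, so the call returns None.

None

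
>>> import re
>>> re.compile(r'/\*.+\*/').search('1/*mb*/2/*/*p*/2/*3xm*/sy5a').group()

'/*mb*/2/*/*p*/2/*3xm*/'

Unlike `match`, `search` isn't anchored — it looks for the pattern anywhere in the string.
The match spans [1:23] → '/*mb*/2/*/*p*/2/*3xm*/'.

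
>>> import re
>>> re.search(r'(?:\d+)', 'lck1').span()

(3, 4)

The match spans [3:4] → '1'.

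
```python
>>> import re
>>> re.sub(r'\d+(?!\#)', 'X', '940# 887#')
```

'X0# X7#'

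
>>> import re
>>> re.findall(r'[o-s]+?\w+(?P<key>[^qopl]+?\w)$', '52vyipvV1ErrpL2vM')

['vM']

`findall` collects group 1 from the one match (1 total).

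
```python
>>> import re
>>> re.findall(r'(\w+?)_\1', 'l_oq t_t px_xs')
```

The backreference `\1` re-matches whatever the first group consumed, character for character.
Because there's exactly one group, `findall` drops the full match and keeps group 1 from each hit.

['t', 'x']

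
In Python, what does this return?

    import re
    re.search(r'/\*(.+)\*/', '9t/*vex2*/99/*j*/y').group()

'/*vex2*/99/*j*/'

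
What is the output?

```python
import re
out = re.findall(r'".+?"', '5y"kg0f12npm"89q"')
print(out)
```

['"kg0f12npm"']

Because the quantifier is non-greedy, it stops expanding at the earliest point where the rest of the pattern can succeed.
Scanning left to right: at [2:13] → '"kg0f12npm"'.
No capturing groups, so `findall` returns the 1 full match string.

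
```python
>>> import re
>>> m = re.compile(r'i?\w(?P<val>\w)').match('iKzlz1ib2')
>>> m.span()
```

(0, 3)

Pattern: optionally a literal 'i', then a word character; then a word character (captured as 'val').
With `match`, the pattern is implicitly anchored at the beginning.
The match spans [0:3] → 'iKz'.
Captured: group 1 = 'z'.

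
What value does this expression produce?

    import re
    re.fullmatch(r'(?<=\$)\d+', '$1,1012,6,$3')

`fullmatch` succeeds only if the pattern covers the string from start to end.
Here the pattern can't cover the whole string, so the call returns None.

None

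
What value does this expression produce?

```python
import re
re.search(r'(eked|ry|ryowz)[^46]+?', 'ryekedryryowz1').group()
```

'rye'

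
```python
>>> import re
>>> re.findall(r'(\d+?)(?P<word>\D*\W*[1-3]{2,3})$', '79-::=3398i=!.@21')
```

[('3398', 'i=!.@21')]

Pattern: one or more of a digit (lazy) (captured); then zero or more of a non-digit, then zero or more of a non-word character, then 2 to 3 of a character in [1-3] (captured as 'word'); then anchored at the end.
Scanning left to right: at [6:17] match '3398i=!.@21', groups = ('3398', 'i=!.@21').
With 2 capturing groups, `findall` returns a 2-tuple per match.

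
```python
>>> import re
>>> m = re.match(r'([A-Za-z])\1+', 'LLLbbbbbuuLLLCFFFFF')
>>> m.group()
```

With `match`, the pattern is implicitly anchored at the beginning.
The match spans [0:3] → 'LLL'.

'LLL'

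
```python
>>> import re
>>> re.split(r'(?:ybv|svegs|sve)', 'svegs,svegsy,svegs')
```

['', ',', 'y,', '']

`|` is ordered: at each position the engine commits to the first alternative that works.
Matches to split on: at [0:5] → 'svegs'; at [6:11] → 'svegs'; at [13:18] → 'svegs'.
`split` removes every match and returns the 4 fragments in between.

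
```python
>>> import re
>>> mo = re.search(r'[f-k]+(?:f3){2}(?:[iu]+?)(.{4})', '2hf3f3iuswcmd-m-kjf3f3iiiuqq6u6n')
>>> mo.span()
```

Pattern: one or more of a character in [f-k], then the literal 'f3' repeated 2 times; then one or more of one of [iu] (lazy) (non-capturing group); then exactly 4 of any character (captured).
The `?` after the quantifier makes it lazy — it takes as little as possible before letting the rest of the pattern try.
`search` walks the string left to right and returns the first match it finds.
The match spans [1:11] → 'hf3f3iuswc'.
Captured: group 1 = 'uswc'.

(1, 11)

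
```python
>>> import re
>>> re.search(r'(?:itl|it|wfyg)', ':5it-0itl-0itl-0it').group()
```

`re.search` tries every starting position until one works.
The match spans [2:4] → 'it'.

'it'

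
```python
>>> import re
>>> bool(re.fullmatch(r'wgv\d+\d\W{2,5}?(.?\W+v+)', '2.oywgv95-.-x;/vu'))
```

`re.fullmatch` is like wrapping the pattern in `^…$` (in single-line mode).
Here the string isn't matched end-to-end, so the call returns None, and `bool(None)` is False.

False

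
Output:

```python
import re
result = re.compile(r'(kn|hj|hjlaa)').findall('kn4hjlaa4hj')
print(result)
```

Alternation isn't longest-match — the leftmost alternative that fits at this position is chosen.
One capturing group, so `findall` returns just the captured substring from each match — 3 in all.

['kn', 'hj', 'hj']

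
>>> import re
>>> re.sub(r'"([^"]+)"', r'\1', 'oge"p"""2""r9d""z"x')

'ogep"2r9dzx'

`\1` in the replacement pulls in group 1's text for each match.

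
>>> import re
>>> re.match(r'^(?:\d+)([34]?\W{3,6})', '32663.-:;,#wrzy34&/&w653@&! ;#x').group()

`re.match` only tries the pattern at the start of the string.
The match spans [0:11] → '32663.-:;,#'.

'32663.-:;,#'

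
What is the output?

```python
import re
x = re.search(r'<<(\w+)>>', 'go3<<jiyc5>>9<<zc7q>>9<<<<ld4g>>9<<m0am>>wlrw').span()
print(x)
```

The match spans [3:12] → '<<jiyc5>>'.

(3, 12)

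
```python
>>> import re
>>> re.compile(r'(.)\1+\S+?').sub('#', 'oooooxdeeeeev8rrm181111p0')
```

'#d#8#18#0'

A backreference is literal: `\1` must see the identical characters the first group matched.
Every occurrence is swapped for '#'.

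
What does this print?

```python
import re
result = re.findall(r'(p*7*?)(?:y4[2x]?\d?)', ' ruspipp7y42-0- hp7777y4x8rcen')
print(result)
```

['pp7', 'p7777']

Pattern: zero or more of the literal 'p', then zero or more of the literal '7' (lazy) (captured); then the literal 'y4', then optionally one of [2x], then optionally a digit (non-capturing group).
Scanning left to right: at [6:12] match 'pp7y42', group 1 = 'pp7'; at [17:26] match 'p7777y4x8', group 1 = 'p7777'.
`findall` collects group 1 from each match (2 total).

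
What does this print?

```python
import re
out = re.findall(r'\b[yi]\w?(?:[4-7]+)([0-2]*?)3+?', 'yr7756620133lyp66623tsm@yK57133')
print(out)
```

['201', '1']

One capturing group, so `findall` returns just the captured substring from each match — 2 in all.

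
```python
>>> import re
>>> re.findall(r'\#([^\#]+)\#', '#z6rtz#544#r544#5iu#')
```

Walking the string: at [0:7] match '#z6rtz#', group 1 = 'z6rtz'; at [10:16] match '#r544#', group 1 = 'r544'.
With a single group, `findall` returns only what that group captured — 2 items.

['z6rtz', 'r544']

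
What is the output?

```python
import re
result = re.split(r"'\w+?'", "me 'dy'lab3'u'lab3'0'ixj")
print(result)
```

['me ', 'lab3', 'lab3', 'ixj']

Matches to split on: at [3:7] → "'dy'"; at [11:14] → "'u'"; at [18:21] → "'0'".
Splitting on the pattern gives 4 pieces.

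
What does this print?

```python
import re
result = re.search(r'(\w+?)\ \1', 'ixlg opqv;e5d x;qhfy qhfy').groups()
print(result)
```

('qhfy',)

The match spans [16:25] → 'qhfy qhfy'.
Captured: group 1 = 'qhfy'.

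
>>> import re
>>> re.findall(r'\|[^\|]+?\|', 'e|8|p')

['|8|']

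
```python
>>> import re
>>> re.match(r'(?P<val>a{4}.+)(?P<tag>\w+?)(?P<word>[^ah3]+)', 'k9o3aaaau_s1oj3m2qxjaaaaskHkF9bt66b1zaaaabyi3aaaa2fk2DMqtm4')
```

None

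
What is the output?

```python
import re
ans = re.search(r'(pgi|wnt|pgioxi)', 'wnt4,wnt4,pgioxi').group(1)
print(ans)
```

The match spans [0:3] → 'wnt'.
Captured: group 1 = 'wnt'.

wnt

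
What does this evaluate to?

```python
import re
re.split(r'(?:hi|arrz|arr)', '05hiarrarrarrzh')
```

['05', '', '', '', 'h']

Alternation tries branches left to right and keeps the first one that lets the overall match succeed at that position.
Matches to split on: at [2:4] → 'hi'; at [4:7] → 'arr'; at [7:10] → 'arr'; at [10:14] → 'arrz'.
`split` removes every match and returns the 5 fragments in between.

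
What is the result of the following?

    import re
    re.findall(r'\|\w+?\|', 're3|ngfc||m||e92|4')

['|ngfc|', '|m|', '|e92|']

Since nothing is captured, `findall` lists the 3 matched substrings directly.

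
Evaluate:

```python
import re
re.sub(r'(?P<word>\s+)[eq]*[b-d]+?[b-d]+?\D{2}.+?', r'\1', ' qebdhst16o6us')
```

' 16o6us'

The pattern matches one or more of whitespace (captured as 'word'); then zero or more of one of [eq], then one or more of a character in [b-d] (lazy), then one or more of a character in [b-d] (lazy); then exactly 2 of a non-digit, then one or more of any character (lazy).
With the lazy modifier that quantifier settles for the fewest repetitions that let the rest of the pattern succeed (the atoms after it are unaffected and can still be greedy).
Matches: at [0:8] → ' qebdhst'.
The replacement refers to a captured group, so each match is rewritten using its own captured text.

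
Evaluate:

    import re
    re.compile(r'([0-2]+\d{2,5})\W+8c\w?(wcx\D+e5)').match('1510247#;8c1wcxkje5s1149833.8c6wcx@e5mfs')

None

`match` is anchored at position 0; if the pattern doesn't fit there, it returns None.
Here the pattern fails at index 0, so the call returns None.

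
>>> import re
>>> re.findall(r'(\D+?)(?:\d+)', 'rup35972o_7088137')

Pattern: one or more of a non-digit (lazy) (captured); then one or more of a digit (non-capturing group).
Walking the string: at [0:8] match 'rup35972', group 1 = 'rup'; at [8:17] match 'o_7088137', group 1 = 'o_'.
Because there's exactly one group, `findall` drops the full match and keeps group 1 from each hit.

['rup', 'o_']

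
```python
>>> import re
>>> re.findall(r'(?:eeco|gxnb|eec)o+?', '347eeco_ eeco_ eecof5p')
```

Scanning left to right: at [3:7] → 'eeco'; at [9:13] → 'eeco'; at [15:19] → 'eeco'.
No capturing groups, so `findall` returns the 3 full match strings.

['eeco', 'eeco', 'eeco']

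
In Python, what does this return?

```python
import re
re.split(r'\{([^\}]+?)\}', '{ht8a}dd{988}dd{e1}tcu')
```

['', 'ht8a', 'dd', '988', 'dd', 'e1', 'tcu']

Because the pattern has a capturing group, `split` also inserts each captured text between the pieces.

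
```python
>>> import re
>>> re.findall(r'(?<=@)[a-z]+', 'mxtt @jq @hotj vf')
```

['jq', 'hotj']

The lookaround is zero-width — it requires the adjacent text to match without consuming it, so the asserted text isn't part of the match.
No capturing groups, so `findall` returns the 2 full match strings.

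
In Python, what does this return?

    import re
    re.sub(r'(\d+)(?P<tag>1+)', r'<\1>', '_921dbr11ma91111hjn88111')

This matches one or more of a digit (captured); then one or more of a literal '1' (captured as 'tag').
Each match is replaced using the text its own group 1 captured.

'_<92>dbr<1>ma<9111>hjn<8811>'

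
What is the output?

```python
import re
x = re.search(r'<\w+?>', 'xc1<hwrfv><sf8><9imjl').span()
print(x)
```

The match spans [3:10] → '<hwrfv>'.

(3, 10)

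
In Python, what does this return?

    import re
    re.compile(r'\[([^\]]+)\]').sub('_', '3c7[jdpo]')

Each match is replaced by '_'.

'3c7_'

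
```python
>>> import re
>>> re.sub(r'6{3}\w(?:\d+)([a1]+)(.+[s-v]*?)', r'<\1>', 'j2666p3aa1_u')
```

Pattern: exactly 3 of a literal '6', then a word character; then one or more of a digit (non-capturing group); then one or more of one of [a1] (captured); then one or more of any character, then zero or more of a character in [s-v] (lazy) (captured).
Matches: at [2:12] → '666p3aa1_u'.
Each match is replaced using the text its own group 1 captured.

'j2<aa1>'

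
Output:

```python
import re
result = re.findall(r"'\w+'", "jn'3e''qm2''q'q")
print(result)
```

["'3e'", "'qm2'", "'q'"]

Walking the string: at [2:6] → "'3e'"; at [6:11] → "'qm2'"; at [11:14] → "'q'".
With no groups in the pattern, `findall` gives back each whole match — 3 here.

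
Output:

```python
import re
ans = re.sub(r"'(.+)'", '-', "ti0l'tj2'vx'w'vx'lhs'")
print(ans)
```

ti0l-

Matches: at [4:21] → "'tj2'vx'w'vx'lhs'".
Every occurrence is swapped for '-'.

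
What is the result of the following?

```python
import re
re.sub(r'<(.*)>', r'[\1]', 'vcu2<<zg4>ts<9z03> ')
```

'vcu2[<zg4>ts<9z03] '

Matches: at [4:18] → '<<zg4>ts<9z03>'.
The replacement refers to a captured group, so each match is rewritten using its own captured text.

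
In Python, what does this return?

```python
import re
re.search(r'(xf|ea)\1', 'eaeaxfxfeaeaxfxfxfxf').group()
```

'eaea'

`\1` is not a pattern — it's the concrete string captured by group 1, re-applied verbatim.
The match spans [0:4] → 'eaea'.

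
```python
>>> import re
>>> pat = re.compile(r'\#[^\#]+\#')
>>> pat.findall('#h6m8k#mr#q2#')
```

['#h6m8k#', '#q2#']

No capturing groups, so `findall` returns the 2 full match strings.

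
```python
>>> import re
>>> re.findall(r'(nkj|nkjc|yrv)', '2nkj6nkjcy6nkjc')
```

['nkj', 'nkj', 'nkj']

Alternation isn't longest-match — the leftmost alternative that fits at this position is chosen.
Matches: at [1:4] match 'nkj', group 1 = 'nkj'; at [5:8] match 'nkj', group 1 = 'nkj'; at [11:14] match 'nkj', group 1 = 'nkj'.
`findall` collects group 1 from each match (3 total).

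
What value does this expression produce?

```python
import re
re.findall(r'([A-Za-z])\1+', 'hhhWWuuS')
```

['h', 'W', 'u']

After group 1 captures some text, `\1` only succeeds where that same text appears again.
One capturing group, so `findall` returns just the captured substring from each match — 3 in all.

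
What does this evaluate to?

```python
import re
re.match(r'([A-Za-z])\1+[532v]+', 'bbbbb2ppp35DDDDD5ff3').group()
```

The backreference `\1` re-matches whatever the first group consumed, character for character.
With `match`, the pattern is implicitly anchored at the beginning.
The match spans [0:6] → 'bbbbb2'.
Captured: group 1 = 'b'.

'bbbbb2'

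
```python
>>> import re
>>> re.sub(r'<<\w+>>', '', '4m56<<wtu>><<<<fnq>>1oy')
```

'4m56<<1oy'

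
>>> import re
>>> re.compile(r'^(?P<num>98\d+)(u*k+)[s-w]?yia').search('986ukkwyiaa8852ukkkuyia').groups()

This matches anchored at the start of the string; then the literal '98', then one or more of a digit (captured as 'num'); then zero or more of the literal 'u', then one or more of a literal 'k' (captured); then optionally a character in [s-w], then the literal 'yia'.
`search` walks the string left to right and returns the first match it finds.
The match spans [0:10] → '986ukkwyia'.
Captured: group 1 = '986', group 2 = 'ukk'.

('986', 'ukk')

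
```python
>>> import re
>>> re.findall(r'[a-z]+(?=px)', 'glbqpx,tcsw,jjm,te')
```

The lookaround is zero-width — it requires the adjacent text to match without consuming it, so the asserted text isn't part of the match.
Since nothing is captured, `findall` lists the 1 matched substring directly.

['glbq']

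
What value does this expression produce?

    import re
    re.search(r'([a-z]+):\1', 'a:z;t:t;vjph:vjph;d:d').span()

After group 1 captures some text, `\1` only succeeds where that same text appears again.
`re.search` tries every starting position until one works.
The match spans [4:7] → 't:t'.
Captured: group 1 = 't'.

(4, 7)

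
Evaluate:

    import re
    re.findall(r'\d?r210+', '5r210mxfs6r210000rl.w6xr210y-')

['5r210', '6r210000', 'r210']

The pattern matches optionally a digit, then the literal 'r21'; then one or more of a literal '0'.
Scanning left to right: at [0:5] → '5r210'; at [9:17] → '6r210000'; at [23:27] → 'r210'.
`findall` yields the raw match text (3 of them) because the pattern has no groups.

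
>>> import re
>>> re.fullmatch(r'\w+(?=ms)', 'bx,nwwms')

None

The lookaround is zero-width — it requires the adjacent text to match without consuming it, so the asserted text isn't part of the match.
`re.fullmatch` requires the pattern to consume the entire string.
Here the pattern can't cover the whole string, so the call returns None.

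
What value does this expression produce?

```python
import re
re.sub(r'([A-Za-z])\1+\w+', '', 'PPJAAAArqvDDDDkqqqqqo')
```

''

`\1` is not a pattern — it's the concrete string captured by group 1, re-applied verbatim.
Matches: at [0:21] → 'PPJAAAArqvDDDDkqqqqqo'.
Every occurrence is swapped for ''.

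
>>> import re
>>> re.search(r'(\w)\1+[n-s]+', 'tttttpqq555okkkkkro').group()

A backreference is literal: `\1` must see the identical characters the first group matched.
The match spans [0:8] → 'tttttpqq'.

'tttttpqq'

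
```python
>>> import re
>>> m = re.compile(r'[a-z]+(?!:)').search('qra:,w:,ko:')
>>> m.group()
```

The negative lookahead/lookbehind blocks any match where the forbidden context is present.
`search` walks the string left to right and returns the first match it finds.
The match spans [0:2] → 'qr'.

'qr'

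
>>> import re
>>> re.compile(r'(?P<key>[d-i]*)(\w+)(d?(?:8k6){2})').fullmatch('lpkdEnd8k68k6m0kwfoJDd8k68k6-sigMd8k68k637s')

None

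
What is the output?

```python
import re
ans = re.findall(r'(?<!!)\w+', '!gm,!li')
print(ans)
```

['m', 'i']

The negative lookaround is zero-width — it rules out positions where the adjacent text would match, without consuming anything.
Matches: at [2:3] → 'm'; at [6:7] → 'i'.
With no groups in the pattern, `findall` gives back each whole match — 2 here.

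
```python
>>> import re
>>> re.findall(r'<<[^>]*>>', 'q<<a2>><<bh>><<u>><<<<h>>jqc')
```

['<<a2>>', '<<bh>>', '<<u>>', '<<<<h>>']

Walking the string: at [1:7] → '<<a2>>'; at [7:13] → '<<bh>>'; at [13:18] → '<<u>>'; at [18:25] → '<<<<h>>'.
`findall` yields the raw match text (4 of them) because the pattern has no groups.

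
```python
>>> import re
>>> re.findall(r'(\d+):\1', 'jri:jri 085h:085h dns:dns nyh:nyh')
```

[]

`\1` has to match the exact text group 1 already captured.
With a single group, `findall` returns only what that group captured — 0 items.
Nothing in the string satisfies the pattern, so the list is empty.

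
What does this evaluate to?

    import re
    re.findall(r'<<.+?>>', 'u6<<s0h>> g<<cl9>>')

['<<s0h>>', '<<cl9>>']

Scanning left to right: at [2:9] → '<<s0h>>'; at [11:18] → '<<cl9>>'.
No capturing groups, so `findall` returns the 2 full match strings.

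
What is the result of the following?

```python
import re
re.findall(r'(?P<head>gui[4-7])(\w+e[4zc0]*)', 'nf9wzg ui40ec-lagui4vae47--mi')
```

[('gui4', 'vae4')]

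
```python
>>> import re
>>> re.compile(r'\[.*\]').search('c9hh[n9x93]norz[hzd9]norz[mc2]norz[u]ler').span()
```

(4, 37)

`search` walks the string left to right and returns the first match it finds.
The match spans [4:37] → '[n9x93]norz[hzd9]norz[mc2]norz[u]'.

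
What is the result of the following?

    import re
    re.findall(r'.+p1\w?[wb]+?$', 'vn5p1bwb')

['vn5p1bwb']

Since nothing is captured, `findall` lists the 1 matched substring directly.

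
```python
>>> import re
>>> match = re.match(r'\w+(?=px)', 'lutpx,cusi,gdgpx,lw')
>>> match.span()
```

(0, 3)

Because the assertion is zero-width, the text it checks is not consumed and won't appear in the result.
`re.match` won't scan ahead — the pattern has to work from the very first character.
The match spans [0:3] → 'lut'.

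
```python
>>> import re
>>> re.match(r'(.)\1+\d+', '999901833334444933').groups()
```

('9',)

`\1` has to match the exact text group 1 already captured.
`re.match` won't scan ahead — the pattern has to work from the very first character.
The match spans [0:18] → '999901833334444933'.
Captured: group 1 = '9'.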